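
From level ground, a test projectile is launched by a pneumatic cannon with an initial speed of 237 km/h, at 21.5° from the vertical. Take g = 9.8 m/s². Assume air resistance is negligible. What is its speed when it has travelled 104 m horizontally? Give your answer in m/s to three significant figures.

Convert: 237 km/h = 237/3.6 = 65.83 m/s.
vₓ = 65.83 sin 21.5° = 24.13 m/s; v_y0 = 65.83 cos 21.5° = 61.25 m/s.
x = vₓ t ⇒ t = 104/24.13 = 4.310 s.
Vertical velocity there: v_y = v_y0 − g t = 61.25 − 9.80 × 4.310 = 19.01 m/s.
Speed: √(vₓ² + v_y²) = √(24.13² + 19.01²) = 30.72 m/s.

30.7 m/s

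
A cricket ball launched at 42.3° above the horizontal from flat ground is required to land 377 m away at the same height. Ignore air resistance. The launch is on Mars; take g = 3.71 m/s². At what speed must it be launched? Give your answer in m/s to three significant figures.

37.5 m/s

From R = (v₀² / g) sin 2θ: v₀ = √(gR / sin 2θ).
v₀ = √(3.71 × 377 / sin 84.60°) = √(1399 / 0.9956) = √1404.9 = 37.48 m/s.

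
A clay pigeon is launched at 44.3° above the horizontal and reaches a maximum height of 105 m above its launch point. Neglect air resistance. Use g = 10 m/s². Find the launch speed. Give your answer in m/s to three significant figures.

At the peak v_y = 0, so v_y0 = √(2gH) = √(2 × 10.0 × 105) = 45.83 m/s.
v_y0 = v₀ sin θ ⇒ v₀ = 45.83 / sin 44.3° = 65.61 m/s.

65.6 m/s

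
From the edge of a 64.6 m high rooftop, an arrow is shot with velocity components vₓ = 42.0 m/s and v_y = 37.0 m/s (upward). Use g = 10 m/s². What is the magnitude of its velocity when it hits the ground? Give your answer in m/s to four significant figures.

66.52 m/s

Vertical motion (up positive, ground at y = 0): 5.000 t² − (37.00) t − 64.6 = 0, so t = (37.00 + √(37.00² + 2·10.0·64.6)) / 10.0 = (37.00 + 51.58) / 10.0 = 8.858 s.
Vertical velocity at impact: v_y = v_y0 − g t = 37.00 − 10.0 × 8.858 = −51.58 m/s.
Speed: |v| = √(vₓ² + v_y²) = √(42.00² + 51.58²) = 66.52 m/s.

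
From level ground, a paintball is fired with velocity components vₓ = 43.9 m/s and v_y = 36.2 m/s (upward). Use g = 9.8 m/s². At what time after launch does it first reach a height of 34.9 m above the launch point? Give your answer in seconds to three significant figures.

1.14 s

Height y(t) = 36.20 t − 4.900 t² = 34.9 gives 4.900 t² − 36.20 t + 34.9 = 0.
t = [36.20 ± √(36.20² − 2·9.80·34.9)] / 9.80 = (36.20 ± 25.03) / 9.80, so t = 1.140 s or t = 6.248 s.
The first (ascending) time is 1.140 s.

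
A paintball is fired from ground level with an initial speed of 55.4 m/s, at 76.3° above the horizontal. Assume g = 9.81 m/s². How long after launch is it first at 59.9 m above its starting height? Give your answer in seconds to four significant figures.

1.257 s

Resolve: vₓ = 55.40 cos 76.3° = 13.12 m/s and v_y0 = 55.40 sin 76.3° = 53.82 m/s.
Height y(t) = 53.82 t − 4.905 t² = 59.9 gives 4.905 t² − 53.82 t + 59.9 = 0.
Quadratic formula: t = (53.82 ± √1721.8) / 9.81 = (53.82 ± 41.49) / 9.81 → t = 1.257 s or 9.716 s.
The first (ascending) time is 1.257 s.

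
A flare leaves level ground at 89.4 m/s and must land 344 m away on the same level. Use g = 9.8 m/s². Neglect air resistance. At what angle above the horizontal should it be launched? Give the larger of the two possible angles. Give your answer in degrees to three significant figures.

77.5°

Level-ground range R = v₀² sin(2θ)/g ⇒ sin(2θ) = gR/v₀² = 9.80 × 344 / 89.4² = 0.4218.
2θ = 24.95° or 180° − 24.95° = 155.1°, so θ = 12.47° or 77.53°.
The larger angle is 77.53°.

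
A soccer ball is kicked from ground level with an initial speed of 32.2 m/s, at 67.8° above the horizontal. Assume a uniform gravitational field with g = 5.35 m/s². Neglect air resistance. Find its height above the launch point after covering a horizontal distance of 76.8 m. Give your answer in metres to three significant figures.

Resolve: vₓ = 32.20 cos 67.8° = 12.17 m/s and v_y0 = 32.20 sin 67.8° = 29.81 m/s.
At x = 76.8 m, t = x/vₓ = 76.8/12.17 = 6.312 s.
Height: y = v_y0 t − ½ g t² = 29.81 × 6.312 − 2.675 × 6.312² = 188.2 − 106.6 = 81.60 m.

81.6 m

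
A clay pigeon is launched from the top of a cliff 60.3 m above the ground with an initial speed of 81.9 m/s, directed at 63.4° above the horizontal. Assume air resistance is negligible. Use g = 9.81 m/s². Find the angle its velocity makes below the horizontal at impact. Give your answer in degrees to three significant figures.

65.6°

Resolve: vₓ = 81.90 cos 63.4° = 36.67 m/s and v_y0 = 81.90 sin 63.4° = 73.23 m/s.
With up positive and y = 0 at the ground: y(t) = 60.3 + (73.23) t − 4.905 t². Setting y = 0 and taking the positive root: t = [73.23 + √(73.23² + 2·9.81·60.3)] / 9.81 = (73.23 + 80.91) / 9.81 = 15.71 s.
At impact: v_y = v_y0 − g t = −80.91 m/s; vₓ = 36.67 m/s.
Angle below horizontal: arctan(|v_y|/vₓ) = arctan(80.91/36.67) = 65.62°.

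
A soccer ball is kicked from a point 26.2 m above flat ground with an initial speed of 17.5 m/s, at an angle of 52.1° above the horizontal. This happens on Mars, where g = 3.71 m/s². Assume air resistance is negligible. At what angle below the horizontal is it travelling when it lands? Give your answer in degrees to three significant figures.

61.3°

Resolve: vₓ = 17.50 cos 52.1° = 10.75 m/s and v_y0 = 17.50 sin 52.1° = 13.81 m/s.
The projectile lands when y = 26.2 + (13.81) t − ½·3.71·t² = 0. Positive root: t = (13.81 + √(13.81² + 2·3.71·26.2)) / 3.71 = (13.81 + 19.62) / 3.71 = 9.012 s.
At impact: v_y = v_y0 − g t = −19.62 m/s; vₓ = 10.75 m/s.
Angle below horizontal: arctan(|v_y|/vₓ) = arctan(19.62/10.75) = 61.29°.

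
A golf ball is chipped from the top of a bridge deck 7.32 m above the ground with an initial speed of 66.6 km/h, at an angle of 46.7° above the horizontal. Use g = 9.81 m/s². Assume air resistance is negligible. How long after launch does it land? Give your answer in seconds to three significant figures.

Convert: 66.6 km/h = 66.6/3.6 = 18.50 m/s.
Components: vₓ = 18.50 cos 46.7° = 12.69 m/s, v_y0 = 18.50 sin 46.7° = 13.46 m/s.
Vertical motion (up positive, ground at y = 0): 4.905 t² − (13.46) t − 7.32 = 0, so t = (13.46 + √(13.46² + 2·9.81·7.32)) / 9.81 = (13.46 + 18.02) / 9.81 = 3.210 s.

3.21 s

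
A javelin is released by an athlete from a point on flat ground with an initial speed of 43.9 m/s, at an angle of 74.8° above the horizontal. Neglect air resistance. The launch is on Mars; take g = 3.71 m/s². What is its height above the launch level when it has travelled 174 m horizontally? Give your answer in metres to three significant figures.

Components: vₓ = 43.90 cos 74.8° = 11.51 m/s, v_y0 = 43.90 sin 74.8° = 42.36 m/s.
x = vₓ t ⇒ t = 174/11.51 = 15.12 s.
Height: y = v_y0 t − ½ g t² = 42.36 × 15.12 − 1.855 × 15.12² = 640.4 − 423.9 = 216.5 m.

217 m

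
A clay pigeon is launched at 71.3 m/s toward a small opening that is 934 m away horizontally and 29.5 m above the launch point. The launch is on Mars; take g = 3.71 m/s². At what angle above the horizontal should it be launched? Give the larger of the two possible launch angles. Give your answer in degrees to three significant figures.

Trajectory: y = x tanθ − g x² (1 + tan²θ)/(2v₀²). With x = 934, y = 29.5, v₀ = 71.3, g = 3.71:
318.3 tan²θ − 934 tanθ + (347.8) = 0.
tanθ = [934 ± √(934² − 4 × 318.3 × (347.8))] / (2 × 318.3) = (934 ± 655.4) / 636.6, giving tanθ = 0.4377 or 2.497.
θ = 23.64° or 68.17°; the larger is 68.17°.

68.2°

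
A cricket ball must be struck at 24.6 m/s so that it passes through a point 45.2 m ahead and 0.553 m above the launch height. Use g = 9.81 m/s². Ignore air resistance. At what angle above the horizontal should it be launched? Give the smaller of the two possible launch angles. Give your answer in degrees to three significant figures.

24.4°

Trajectory: y = x tanθ − g x² (1 + tan²θ)/(2v₀²). With x = 45.2, y = 0.553, v₀ = 24.6, g = 9.81:
16.56 tan²θ − 45.2 tanθ + (17.11) = 0.
tanθ = [45.2 ± √(45.2² − 4 × 16.56 × (17.11))] / (2 × 16.56) = (45.2 ± 30.16) / 33.12, giving tanθ = 0.4542 or 2.275.
θ = 24.43° or 66.28°; the smaller is 24.43°.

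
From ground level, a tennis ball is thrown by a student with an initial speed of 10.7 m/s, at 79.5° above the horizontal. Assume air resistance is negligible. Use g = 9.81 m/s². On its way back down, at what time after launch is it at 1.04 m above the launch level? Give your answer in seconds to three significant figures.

2.04 s

Resolve: vₓ = 10.70 cos 79.5° = 1.950 m/s and v_y0 = 10.70 sin 79.5° = 10.52 m/s.
Require v_y0 t − ½ g t² = 1.04, i.e. 4.905 t² − 10.52 t + 1.04 = 0.
Quadratic formula: t = (10.52 ± √90.283) / 9.81 = (10.52 ± 9.502) / 9.81 → t = 0.1039 s or 2.041 s.
The descending-branch root is 2.041 s.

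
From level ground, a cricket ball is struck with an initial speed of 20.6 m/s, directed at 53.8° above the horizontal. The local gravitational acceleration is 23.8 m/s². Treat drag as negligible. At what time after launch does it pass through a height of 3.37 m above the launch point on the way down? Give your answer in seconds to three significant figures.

1.15 s

vₓ = 20.60 cos 53.8° = 12.17 m/s; v_y0 = 20.60 sin 53.8° = 16.62 m/s.
Set y = v_y0 t − ½ g t² = 3.37: 11.90 t² − 16.62 t + 3.37 = 0.
Quadratic formula: t = (16.62 ± √115.92) / 23.8 = (16.62 ± 10.77) / 23.8 → t = 0.2461 s or 1.151 s.
The descending-branch root is 1.151 s.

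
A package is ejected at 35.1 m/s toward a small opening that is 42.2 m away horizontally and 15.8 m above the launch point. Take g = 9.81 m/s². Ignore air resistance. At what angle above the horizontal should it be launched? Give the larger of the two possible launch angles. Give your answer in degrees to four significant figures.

79.41°

Trajectory: y = x tanθ − g x² (1 + tan²θ)/(2v₀²). With x = 42.2, y = 15.8, v₀ = 35.1, g = 9.81:
7.090 tan²θ − 42.2 tanθ + (22.89) = 0.
tanθ = [42.2 ± √(42.2² − 4 × 7.090 × (22.89))] / (2 × 7.090) = (42.2 ± 33.64) / 14.18, giving tanθ = 0.6036 or 5.348.
θ = 31.12° or 79.41°; the larger is 79.41°.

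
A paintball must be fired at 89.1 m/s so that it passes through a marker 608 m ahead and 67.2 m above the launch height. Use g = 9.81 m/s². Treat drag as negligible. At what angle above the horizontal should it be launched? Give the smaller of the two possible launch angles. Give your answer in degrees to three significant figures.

Trajectory: y = x tanθ − g x² (1 + tan²θ)/(2v₀²). With x = 608, y = 67.2, v₀ = 89.1, g = 9.81:
228.4 tan²θ − 608 tanθ + (295.6) = 0.
tanθ = [608 ± √(608² − 4 × 228.4 × (295.6))] / (2 × 228.4) = (608 ± 315.6) / 456.8, giving tanθ = 0.6401 or 2.022.
θ = 32.62° or 63.68°; the smaller is 32.62°.

32.6°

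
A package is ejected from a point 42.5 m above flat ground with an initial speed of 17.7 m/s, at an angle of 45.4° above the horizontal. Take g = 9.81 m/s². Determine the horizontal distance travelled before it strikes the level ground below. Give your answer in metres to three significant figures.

Components: vₓ = 17.70 cos 45.4° = 12.43 m/s, v_y0 = 17.70 sin 45.4° = 12.60 m/s.
The projectile lands when y = 42.5 + (12.60) t − ½·9.81·t² = 0. Positive root: t = (12.60 + √(12.60² + 2·9.81·42.5)) / 9.81 = (12.60 + 31.51) / 9.81 = 4.496 s.
Horizontal distance: R = vₓ t = 12.43 × 4.496 = 55.88 m.

55.9 m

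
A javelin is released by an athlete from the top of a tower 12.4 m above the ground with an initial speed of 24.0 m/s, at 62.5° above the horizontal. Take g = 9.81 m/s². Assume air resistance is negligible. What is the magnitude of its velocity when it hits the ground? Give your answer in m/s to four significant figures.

28.62 m/s

vₓ = 24.00 cos 62.5° = 11.08 m/s; v_y0 = 24.00 sin 62.5° = 21.29 m/s.
The projectile lands when y = 12.4 + (21.29) t − ½·9.81·t² = 0. Positive root: t = (21.29 + √(21.29² + 2·9.81·12.4)) / 9.81 = (21.29 + 26.39) / 9.81 = 4.860 s.
Vertical velocity at impact: v_y = v_y0 − g t = 21.29 − 9.81 × 4.860 = −26.39 m/s.
Speed: |v| = √(vₓ² + v_y²) = √(11.08² + 26.39²) = 28.62 m/s.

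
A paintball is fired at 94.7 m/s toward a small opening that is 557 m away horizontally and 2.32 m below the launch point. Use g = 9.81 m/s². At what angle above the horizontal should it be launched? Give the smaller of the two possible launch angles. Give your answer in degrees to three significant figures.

Trajectory: y = x tanθ − g x² (1 + tan²θ)/(2v₀²). With x = 557, y = −2.32, v₀ = 94.7, g = 9.81:
169.7 tan²θ − 557 tanθ + (167.4) = 0.
tanθ = [557 ± √(557² − 4 × 169.7 × (167.4))] / (2 × 169.7) = (557 ± 443.5) / 339.4, giving tanθ = 0.3346 or 2.948.
θ = 18.50° or 71.26°; the smaller is 18.50°.

18.5°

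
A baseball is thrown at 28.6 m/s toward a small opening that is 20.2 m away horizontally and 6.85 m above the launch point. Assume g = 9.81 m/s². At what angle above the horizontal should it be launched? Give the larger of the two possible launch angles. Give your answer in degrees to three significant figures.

82.7°

Trajectory: y = x tanθ − g x² (1 + tan²θ)/(2v₀²). With x = 20.2, y = 6.85, v₀ = 28.6, g = 9.81:
2.447 tan²θ − 20.2 tanθ + (9.297) = 0.
tanθ = [20.2 ± √(20.2² − 4 × 2.447 × (9.297))] / (2 × 2.447) = (20.2 ± 17.81) / 4.894, giving tanθ = 0.4892 or 7.766.
θ = 26.07° or 82.66°; the larger is 82.66°.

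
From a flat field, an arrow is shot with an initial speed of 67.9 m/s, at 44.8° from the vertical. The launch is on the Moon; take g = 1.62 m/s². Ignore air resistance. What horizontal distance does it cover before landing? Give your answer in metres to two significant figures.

2800 m

Resolve: vₓ = 67.90 sin 44.8° = 47.84 m/s and v_y0 = 67.90 cos 44.8° = 48.18 m/s.
Time aloft: T = 2 v_y0 / g = 2 × 48.18 / 1.62 = 59.48 s.
Horizontal distance R = vₓ T = 47.84 × 59.48 = 2846 m.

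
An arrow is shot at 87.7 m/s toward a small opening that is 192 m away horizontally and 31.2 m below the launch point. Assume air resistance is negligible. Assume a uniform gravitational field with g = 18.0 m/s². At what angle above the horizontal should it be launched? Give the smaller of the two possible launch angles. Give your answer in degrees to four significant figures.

Trajectory: y = x tanθ − g x² (1 + tan²θ)/(2v₀²). With x = 192, y = −31.2, v₀ = 87.7, g = 18.0:
43.14 tan²θ − 192 tanθ + (11.94) = 0.
tanθ = [192 ± √(192² − 4 × 43.14 × (11.94))] / (2 × 43.14) = (192 ± 186.6) / 86.27, giving tanθ = 0.06306 or 4.388.
θ = 3.608° or 77.16°; the smaller is 3.608°.

3.608°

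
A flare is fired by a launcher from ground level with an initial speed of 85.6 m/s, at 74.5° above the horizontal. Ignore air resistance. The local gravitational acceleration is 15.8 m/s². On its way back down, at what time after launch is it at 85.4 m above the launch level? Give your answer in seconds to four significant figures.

Components: vₓ = 85.60 cos 74.5° = 22.88 m/s, v_y0 = 85.60 sin 74.5° = 82.49 m/s.
Require v_y0 t − ½ g t² = 85.4, i.e. 7.900 t² − 82.49 t + 85.4 = 0.
t = [82.49 ± √(82.49² − 2·15.8·85.4)] / 15.8 = (82.49 ± 64.07) / 15.8, so t = 1.165 s or t = 9.276 s.
The descending-branch root is 9.276 s.

9.276 s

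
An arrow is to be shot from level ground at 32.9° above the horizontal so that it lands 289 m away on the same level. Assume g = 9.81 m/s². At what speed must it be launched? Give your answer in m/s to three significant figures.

On level ground R = v₀² sin 2θ / g ⇒ v₀ = √(gR / sin 2θ).
v₀ = √(9.81 × 289 / sin 65.80°) = √(2835 / 0.9121) = √3108.2 = 55.75 m/s.

55.8 m/s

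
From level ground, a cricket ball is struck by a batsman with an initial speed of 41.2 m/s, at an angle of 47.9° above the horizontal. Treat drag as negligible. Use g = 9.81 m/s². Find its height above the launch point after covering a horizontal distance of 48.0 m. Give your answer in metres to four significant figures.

38.31 m

Components: vₓ = 41.20 cos 47.9° = 27.62 m/s, v_y0 = 41.20 sin 47.9° = 30.57 m/s.
Time to reach x = 48.0 m: t = x/vₓ = 48.0/27.62 = 1.738 s.
Height: y = v_y0 t − ½ g t² = 30.57 × 1.738 − 4.905 × 1.738² = 53.12 − 14.81 = 38.31 m.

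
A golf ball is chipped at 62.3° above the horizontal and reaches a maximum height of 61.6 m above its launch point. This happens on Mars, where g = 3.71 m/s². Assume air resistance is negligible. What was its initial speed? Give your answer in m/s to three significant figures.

24.1 m/s

At the peak v_y = 0, so v_y0 = √(2gH) = √(2 × 3.71 × 61.6) = 21.38 m/s.
v_y0 = v₀ sin θ ⇒ v₀ = 21.38 / sin 62.3° = 24.15 m/s.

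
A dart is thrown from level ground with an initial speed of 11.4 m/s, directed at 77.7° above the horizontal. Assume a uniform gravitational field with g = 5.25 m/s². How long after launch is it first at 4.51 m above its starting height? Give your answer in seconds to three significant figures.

0.453 s

Resolve: vₓ = 11.40 cos 77.7° = 2.429 m/s and v_y0 = 11.40 sin 77.7° = 11.14 m/s.
Require v_y0 t − ½ g t² = 4.51, i.e. 2.625 t² − 11.14 t + 4.51 = 0.
Quadratic formula: t = (11.14 ± √76.707) / 5.25 = (11.14 ± 8.758) / 5.25 → t = 0.4533 s or 3.790 s.
The first (ascending) time is 0.4533 s.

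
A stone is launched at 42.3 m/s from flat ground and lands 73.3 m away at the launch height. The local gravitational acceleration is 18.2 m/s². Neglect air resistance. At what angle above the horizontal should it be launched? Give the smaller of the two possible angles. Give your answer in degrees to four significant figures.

From R = (v₀²/g) sin 2θ: sin 2θ = 18.2 × 73.3 / 1789.3 = 0.7456.
2θ = 48.21° or 180° − 48.21° = 131.8°, so θ = 24.10° or 65.90°.
The smaller angle is 24.10°.

24.10°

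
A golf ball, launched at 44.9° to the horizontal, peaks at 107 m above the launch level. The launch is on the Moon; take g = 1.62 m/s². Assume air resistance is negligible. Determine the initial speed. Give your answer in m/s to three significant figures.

At the peak v_y = 0, so v_y0 = √(2gH) = √(2 × 1.62 × 107) = 18.62 m/s.
v_y0 = v₀ sin θ ⇒ v₀ = 18.62 / sin 44.9° = 26.38 m/s.

26.4 m/s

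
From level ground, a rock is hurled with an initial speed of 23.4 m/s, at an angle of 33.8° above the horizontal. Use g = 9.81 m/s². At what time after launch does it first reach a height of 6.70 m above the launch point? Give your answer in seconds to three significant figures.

0.699 s

Resolve: vₓ = 23.40 cos 33.8° = 19.45 m/s and v_y0 = 23.40 sin 33.8° = 13.02 m/s.
Height y(t) = 13.02 t − 4.905 t² = 6.70 gives 4.905 t² − 13.02 t + 6.70 = 0.
Quadratic formula: t = (13.02 ± √37.997) / 9.81 = (13.02 ± 6.164) / 9.81 → t = 0.6986 s or 1.955 s.
The first (ascending) time is 0.6986 s.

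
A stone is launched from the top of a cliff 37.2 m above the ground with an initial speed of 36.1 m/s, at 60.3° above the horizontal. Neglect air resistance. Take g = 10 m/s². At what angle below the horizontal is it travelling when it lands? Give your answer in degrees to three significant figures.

66.7°

vₓ = 36.10 cos 60.3° = 17.89 m/s; v_y0 = 36.10 sin 60.3° = 31.36 m/s.
The projectile lands when y = 37.2 + (31.36) t − ½·10.0·t² = 0. Positive root: t = (31.36 + √(31.36² + 2·10.0·37.2)) / 10.0 = (31.36 + 41.56) / 10.0 = 7.292 s.
At impact: v_y = v_y0 − g t = −41.56 m/s; vₓ = 17.89 m/s.
Angle below horizontal: arctan(|v_y|/vₓ) = arctan(41.56/17.89) = 66.71°.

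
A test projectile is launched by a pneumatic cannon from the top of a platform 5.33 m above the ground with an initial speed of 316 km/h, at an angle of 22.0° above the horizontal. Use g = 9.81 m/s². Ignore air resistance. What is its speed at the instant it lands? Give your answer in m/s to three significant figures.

88.4 m/s

Convert: 316 km/h = 316/3.6 = 87.78 m/s.
Resolve: vₓ = 87.78 cos 22.0° = 81.39 m/s and v_y0 = 87.78 sin 22.0° = 32.88 m/s.
The projectile lands when y = 5.33 + (32.88) t − ½·9.81·t² = 0. Positive root: t = (32.88 + √(32.88² + 2·9.81·5.33)) / 9.81 = (32.88 + 34.44) / 9.81 = 6.862 s.
Vertical velocity at impact: v_y = v_y0 − g t = 32.88 − 9.81 × 6.862 = −34.44 m/s.
Speed: |v| = √(vₓ² + v_y²) = √(81.39² + 34.44²) = 88.37 m/s.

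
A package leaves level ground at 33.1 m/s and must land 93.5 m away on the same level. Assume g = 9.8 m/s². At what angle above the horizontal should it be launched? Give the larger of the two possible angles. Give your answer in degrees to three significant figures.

From R = (v₀²/g) sin 2θ: sin 2θ = 9.80 × 93.5 / 1095.6 = 0.8363.
2θ = 56.76° or 180° − 56.76° = 123.2°, so θ = 28.38° or 61.62°.
The larger angle is 61.62°.

61.6°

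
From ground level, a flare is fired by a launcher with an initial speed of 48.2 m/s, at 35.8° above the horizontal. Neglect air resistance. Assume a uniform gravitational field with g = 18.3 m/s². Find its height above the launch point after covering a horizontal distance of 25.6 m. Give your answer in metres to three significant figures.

Components: vₓ = 48.20 cos 35.8° = 39.09 m/s, v_y0 = 48.20 sin 35.8° = 28.19 m/s.
x = vₓ t ⇒ t = 25.6/39.09 = 0.6548 s.
Height: y = v_y0 t − ½ g t² = 28.19 × 0.6548 − 9.150 × 0.6548² = 18.46 − 3.924 = 14.54 m.

14.5 m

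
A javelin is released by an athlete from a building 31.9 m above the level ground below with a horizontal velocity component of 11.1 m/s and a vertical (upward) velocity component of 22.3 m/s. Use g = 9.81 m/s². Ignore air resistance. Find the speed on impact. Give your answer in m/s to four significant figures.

Vertical motion (up positive, ground at y = 0): 4.905 t² − (22.30) t − 31.9 = 0, so t = (22.30 + √(22.30² + 2·9.81·31.9)) / 9.81 = (22.30 + 33.51) / 9.81 = 5.689 s.
Vertical velocity at impact: v_y = v_y0 − g t = 22.30 − 9.81 × 5.689 = −33.51 m/s.
Speed: |v| = √(vₓ² + v_y²) = √(11.10² + 33.51²) = 35.30 m/s.

35.30 m/s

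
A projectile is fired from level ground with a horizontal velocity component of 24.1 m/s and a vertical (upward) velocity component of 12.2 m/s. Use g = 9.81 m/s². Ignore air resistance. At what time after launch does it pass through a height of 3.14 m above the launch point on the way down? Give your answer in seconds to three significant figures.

Set y = v_y0 t − ½ g t² = 3.14: 4.905 t² − 12.20 t + 3.14 = 0.
t = [12.20 ± √(12.20² − 2·9.81·3.14)] / 9.81 = (12.20 ± 9.340) / 9.81, so t = 0.2916 s or t = 2.196 s.
The descending-branch root is 2.196 s.

2.20 s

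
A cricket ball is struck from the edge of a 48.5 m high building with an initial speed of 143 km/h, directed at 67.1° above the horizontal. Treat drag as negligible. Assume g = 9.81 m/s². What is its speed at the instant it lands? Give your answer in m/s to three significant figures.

50.3 m/s

Convert: 143 km/h = 143/3.6 = 39.72 m/s.
Components: vₓ = 39.72 cos 67.1° = 15.46 m/s, v_y0 = 39.72 sin 67.1° = 36.59 m/s.
The projectile lands when y = 48.5 + (36.59) t − ½·9.81·t² = 0. Positive root: t = (36.59 + √(36.59² + 2·9.81·48.5)) / 9.81 = (36.59 + 47.86) / 9.81 = 8.609 s.
Vertical velocity at impact: v_y = v_y0 − g t = 36.59 − 9.81 × 8.609 = −47.86 m/s.
Speed: |v| = √(vₓ² + v_y²) = √(15.46² + 47.86²) = 50.29 m/s.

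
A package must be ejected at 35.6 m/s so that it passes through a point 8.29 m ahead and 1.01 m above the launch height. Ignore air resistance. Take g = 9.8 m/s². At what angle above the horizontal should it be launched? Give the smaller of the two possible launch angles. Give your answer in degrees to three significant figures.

Trajectory: y = x tanθ − g x² (1 + tan²θ)/(2v₀²). With x = 8.29, y = 1.01, v₀ = 35.6, g = 9.80:
0.2657 tan²θ − 8.29 tanθ + (1.276) = 0.
tanθ = [8.29 ± √(8.29² − 4 × 0.2657 × (1.276))] / (2 × 0.2657) = (8.29 ± 8.208) / 0.5314, giving tanθ = 0.1547 or 31.04.
θ = 8.791° or 88.16°; the smaller is 8.791°.

8.79°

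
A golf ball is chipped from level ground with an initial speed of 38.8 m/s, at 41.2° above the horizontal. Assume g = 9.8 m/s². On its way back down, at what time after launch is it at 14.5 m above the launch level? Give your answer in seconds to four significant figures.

Resolve: vₓ = 38.80 cos 41.2° = 29.19 m/s and v_y0 = 38.80 sin 41.2° = 25.56 m/s.
Require v_y0 t − ½ g t² = 14.5, i.e. 4.900 t² − 25.56 t + 14.5 = 0.
t = [25.56 ± √(25.56² − 2·9.80·14.5)] / 9.80 = (25.56 ± 19.21) / 9.80, so t = 0.6478 s or t = 4.568 s.
The descending-branch root is 4.568 s.

4.568 s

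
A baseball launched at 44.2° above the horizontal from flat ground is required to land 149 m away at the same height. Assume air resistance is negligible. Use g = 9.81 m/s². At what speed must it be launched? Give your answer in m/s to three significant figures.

On level ground R = v₀² sin 2θ / g ⇒ v₀ = √(gR / sin 2θ).
v₀ = √(9.81 × 149 / sin 88.40°) = √(1462 / 0.9996) = √1462.3 = 38.24 m/s.

38.2 m/s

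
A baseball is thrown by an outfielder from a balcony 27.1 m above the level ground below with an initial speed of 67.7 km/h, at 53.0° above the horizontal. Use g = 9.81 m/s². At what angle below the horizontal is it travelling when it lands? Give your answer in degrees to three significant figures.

67.6°

Convert: 67.7 km/h = 67.7/3.6 = 18.81 m/s.
Resolve: vₓ = 18.81 cos 53.0° = 11.32 m/s and v_y0 = 18.81 sin 53.0° = 15.02 m/s.
With up positive and y = 0 at the ground: y(t) = 27.1 + (15.02) t − 4.905 t². Setting y = 0 and taking the positive root: t = [15.02 + √(15.02² + 2·9.81·27.1)] / 9.81 = (15.02 + 27.52) / 9.81 = 4.336 s.
At impact: v_y = v_y0 − g t = −27.52 m/s; vₓ = 11.32 m/s.
Angle below horizontal: arctan(|v_y|/vₓ) = arctan(27.52/11.32) = 67.64°.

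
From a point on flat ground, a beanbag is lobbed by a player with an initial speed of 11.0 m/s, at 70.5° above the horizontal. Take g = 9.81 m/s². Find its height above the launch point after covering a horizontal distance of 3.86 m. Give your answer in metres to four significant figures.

5.480 m

Horizontal component vₓ = 11.00 cos 70.5° = 3.672 m/s; vertical v_y0 = 11.00 sin 70.5° = 10.37 m/s.
x = vₓ t ⇒ t = 3.86/3.672 = 1.051 s.
Height: y = v_y0 t − ½ g t² = 10.37 × 1.051 − 4.905 × 1.051² = 10.90 − 5.420 = 5.480 m.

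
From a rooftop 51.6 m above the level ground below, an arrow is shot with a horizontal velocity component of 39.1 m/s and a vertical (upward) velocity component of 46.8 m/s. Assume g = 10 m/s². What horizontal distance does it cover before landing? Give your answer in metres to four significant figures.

Vertical motion (up positive, ground at y = 0): 5.000 t² − (46.80) t − 51.6 = 0, so t = (46.80 + √(46.80² + 2·10.0·51.6)) / 10.0 = (46.80 + 56.76) / 10.0 = 10.36 s.
Horizontal distance: R = vₓ t = 39.10 × 10.36 = 404.9 m.

404.9 m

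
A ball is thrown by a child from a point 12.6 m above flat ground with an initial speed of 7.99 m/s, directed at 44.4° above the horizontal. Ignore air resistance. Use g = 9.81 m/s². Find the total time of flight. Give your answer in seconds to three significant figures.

Horizontal component vₓ = 7.990 cos 44.4° = 5.709 m/s; vertical v_y0 = 7.990 sin 44.4° = 5.590 m/s.
With up positive and y = 0 at the ground: y(t) = 12.6 + (5.590) t − 4.905 t². Setting y = 0 and taking the positive root: t = [5.590 + √(5.590² + 2·9.81·12.6)] / 9.81 = (5.590 + 16.69) / 9.81 = 2.271 s.

2.27 s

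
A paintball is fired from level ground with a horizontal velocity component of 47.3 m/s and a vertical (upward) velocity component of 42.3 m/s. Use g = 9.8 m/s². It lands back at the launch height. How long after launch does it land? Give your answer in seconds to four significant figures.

8.633 s

It returns to y = 0 when t = 2 v_y0 / g = 2(42.30)/9.80 = 8.633 s.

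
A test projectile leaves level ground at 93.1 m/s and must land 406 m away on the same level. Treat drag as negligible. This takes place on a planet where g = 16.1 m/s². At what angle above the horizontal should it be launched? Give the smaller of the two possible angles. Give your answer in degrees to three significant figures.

24.5°

R = v₀² sin 2θ / g gives sin 2θ = gR/v₀² = 16.1·406/93.1² = 0.7541.
2θ = 48.95° or 180° − 48.95° = 131.0°, so θ = 24.48° or 65.52°.
The smaller angle is 24.48°.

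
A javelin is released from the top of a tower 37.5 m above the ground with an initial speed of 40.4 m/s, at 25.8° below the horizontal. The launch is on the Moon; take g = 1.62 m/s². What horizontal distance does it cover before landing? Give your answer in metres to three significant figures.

Horizontal component vₓ = 40.40 cos 25.8° = 36.37 m/s; vertical v_y0 = −17.58 m/s (downward).
Vertical motion (up positive, ground at y = 0): 0.8100 t² − (−17.58) t − 37.5 = 0, so t = (−17.58 + √(17.58² + 2·1.62·37.5)) / 1.62 = (−17.58 + 20.75) / 1.62 = 1.956 s.
Horizontal distance: R = vₓ t = 36.37 × 1.956 = 71.16 m.

71.2 m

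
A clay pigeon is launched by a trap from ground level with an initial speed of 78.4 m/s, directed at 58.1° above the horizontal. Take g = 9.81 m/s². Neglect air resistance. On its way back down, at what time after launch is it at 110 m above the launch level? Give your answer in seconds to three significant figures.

11.6 s

vₓ = 78.40 cos 58.1° = 41.43 m/s; v_y0 = 78.40 sin 58.1° = 66.56 m/s.
Require v_y0 t − ½ g t² = 110, i.e. 4.905 t² − 66.56 t + 110 = 0.
Quadratic formula: t = (66.56 ± √2272.0) / 9.81 = (66.56 ± 47.66) / 9.81 → t = 1.926 s or 11.64 s.
The descending-branch root is 11.64 s.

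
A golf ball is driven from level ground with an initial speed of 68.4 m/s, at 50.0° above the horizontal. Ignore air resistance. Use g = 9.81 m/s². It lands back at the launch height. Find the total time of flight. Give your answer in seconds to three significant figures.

Horizontal component vₓ = 68.40 cos 50.0° = 43.97 m/s; vertical v_y0 = 68.40 sin 50.0° = 52.40 m/s.
It returns to y = 0 when t = 2 v_y0 / g = 2(52.40)/9.81 = 10.68 s.

10.7 s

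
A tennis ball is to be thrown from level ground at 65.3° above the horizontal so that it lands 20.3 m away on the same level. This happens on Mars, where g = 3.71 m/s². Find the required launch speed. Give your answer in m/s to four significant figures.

Level-ground range: R = v₀² sin(2θ)/g, so v₀ = √(gR / sin 2θ).
v₀ = √(3.71 × 20.3 / sin 130.6°) = √(75.31 / 0.7593) = √99.191 = 9.959 m/s.

9.959 m/s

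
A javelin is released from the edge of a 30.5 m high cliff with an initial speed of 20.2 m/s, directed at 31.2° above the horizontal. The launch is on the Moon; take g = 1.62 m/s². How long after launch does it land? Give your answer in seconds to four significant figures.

vₓ = 20.20 cos 31.2° = 17.28 m/s; v_y0 = 20.20 sin 31.2° = 10.46 m/s.
Vertical motion (up positive, ground at y = 0): 0.8100 t² − (10.46) t − 30.5 = 0, so t = (10.46 + √(10.46² + 2·1.62·30.5)) / 1.62 = (10.46 + 14.43) / 1.62 = 15.37 s.

15.37 s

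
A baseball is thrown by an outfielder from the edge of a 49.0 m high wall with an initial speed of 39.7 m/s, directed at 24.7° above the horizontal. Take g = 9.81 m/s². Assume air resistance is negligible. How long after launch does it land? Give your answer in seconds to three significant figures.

Horizontal component vₓ = 39.70 cos 24.7° = 36.07 m/s; vertical v_y0 = 39.70 sin 24.7° = 16.59 m/s.
Vertical motion (up positive, ground at y = 0): 4.905 t² − (16.59) t − 49.0 = 0, so t = (16.59 + √(16.59² + 2·9.81·49.0)) / 9.81 = (16.59 + 35.17) / 9.81 = 5.276 s.

5.28 s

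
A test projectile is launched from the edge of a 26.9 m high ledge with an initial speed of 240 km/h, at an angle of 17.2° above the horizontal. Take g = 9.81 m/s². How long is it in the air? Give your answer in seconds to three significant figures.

Convert: 240 km/h = 240/3.6 = 66.67 m/s.
Components: vₓ = 66.67 cos 17.2° = 63.69 m/s, v_y0 = 66.67 sin 17.2° = 19.71 m/s.
The projectile lands when y = 26.9 + (19.71) t − ½·9.81·t² = 0. Positive root: t = (19.71 + √(19.71² + 2·9.81·26.9)) / 9.81 = (19.71 + 30.27) / 9.81 = 5.095 s.

5.10 s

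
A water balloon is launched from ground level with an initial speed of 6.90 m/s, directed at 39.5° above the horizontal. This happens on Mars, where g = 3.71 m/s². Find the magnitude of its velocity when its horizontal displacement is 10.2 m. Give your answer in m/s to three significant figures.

5.98 m/s

Components: vₓ = 6.900 cos 39.5° = 5.324 m/s, v_y0 = 6.900 sin 39.5° = 4.389 m/s.
At x = 10.2 m, t = x/vₓ = 10.2/5.324 = 1.916 s.
Vertical velocity there: v_y = v_y0 − g t = 4.389 − 3.71 × 1.916 = −2.719 m/s.
Speed: √(vₓ² + v_y²) = √(5.324² + 2.719²) = 5.978 m/s.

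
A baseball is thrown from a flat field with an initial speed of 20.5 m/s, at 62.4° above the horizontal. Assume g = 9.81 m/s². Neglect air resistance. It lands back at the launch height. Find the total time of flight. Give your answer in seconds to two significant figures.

Horizontal component vₓ = 20.50 cos 62.4° = 9.498 m/s; vertical v_y0 = 20.50 sin 62.4° = 18.17 m/s.
It returns to y = 0 when t = 2 v_y0 / g = 2(18.17)/9.81 = 3.704 s.

3.7 s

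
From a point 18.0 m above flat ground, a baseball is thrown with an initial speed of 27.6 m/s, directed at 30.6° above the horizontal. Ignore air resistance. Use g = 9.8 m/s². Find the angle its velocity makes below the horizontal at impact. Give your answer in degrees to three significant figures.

44.6°

Resolve: vₓ = 27.60 cos 30.6° = 23.76 m/s and v_y0 = 27.60 sin 30.6° = 14.05 m/s.
With up positive and y = 0 at the ground: y(t) = 18.0 + (14.05) t − 4.900 t². Setting y = 0 and taking the positive root: t = [14.05 + √(14.05² + 2·9.80·18.0)] / 9.80 = (14.05 + 23.46) / 9.80 = 3.827 s.
At impact: v_y = v_y0 − g t = −23.46 m/s; vₓ = 23.76 m/s.
Angle below horizontal: arctan(|v_y|/vₓ) = arctan(23.46/23.76) = 44.64°.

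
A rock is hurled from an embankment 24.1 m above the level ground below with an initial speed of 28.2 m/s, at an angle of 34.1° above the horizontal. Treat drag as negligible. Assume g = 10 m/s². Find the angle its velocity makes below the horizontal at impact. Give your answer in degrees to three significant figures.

49.2°

Horizontal component vₓ = 28.20 cos 34.1° = 23.35 m/s; vertical v_y0 = 28.20 sin 34.1° = 15.81 m/s.
With up positive and y = 0 at the ground: y(t) = 24.1 + (15.81) t − 5.000 t². Setting y = 0 and taking the positive root: t = [15.81 + √(15.81² + 2·10.0·24.1)] / 10.0 = (15.81 + 27.05) / 10.0 = 4.286 s.
At impact: v_y = v_y0 − g t = −27.05 m/s; vₓ = 23.35 m/s.
Angle below horizontal: arctan(|v_y|/vₓ) = arctan(27.05/23.35) = 49.20°.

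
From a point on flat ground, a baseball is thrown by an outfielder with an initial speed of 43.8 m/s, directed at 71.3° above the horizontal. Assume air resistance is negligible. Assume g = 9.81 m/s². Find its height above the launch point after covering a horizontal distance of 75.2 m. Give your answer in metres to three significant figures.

81.5 m

Components: vₓ = 43.80 cos 71.3° = 14.04 m/s, v_y0 = 43.80 sin 71.3° = 41.49 m/s.
x = vₓ t ⇒ t = 75.2/14.04 = 5.355 s.
Height: y = v_y0 t − ½ g t² = 41.49 × 5.355 − 4.905 × 5.355² = 222.2 − 140.7 = 81.51 m.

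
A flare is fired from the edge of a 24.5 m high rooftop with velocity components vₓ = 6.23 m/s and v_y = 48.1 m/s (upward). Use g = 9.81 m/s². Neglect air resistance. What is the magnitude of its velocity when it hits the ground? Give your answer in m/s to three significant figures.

53.2 m/s

The projectile lands when y = 24.5 + (48.10) t − ½·9.81·t² = 0. Positive root: t = (48.10 + √(48.10² + 2·9.81·24.5)) / 9.81 = (48.10 + 52.86) / 9.81 = 10.29 s.
Vertical velocity at impact: v_y = v_y0 − g t = 48.10 − 9.81 × 10.29 = −52.86 m/s.
Speed: |v| = √(vₓ² + v_y²) = √(6.230² + 52.86²) = 53.23 m/s.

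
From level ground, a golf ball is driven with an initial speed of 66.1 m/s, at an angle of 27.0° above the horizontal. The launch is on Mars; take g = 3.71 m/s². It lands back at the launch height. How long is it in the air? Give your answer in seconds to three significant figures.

16.2 s

Resolve: vₓ = 66.10 cos 27.0° = 58.90 m/s and v_y0 = 66.10 sin 27.0° = 30.01 m/s.
It returns to y = 0 when t = 2 v_y0 / g = 2(30.01)/3.71 = 16.18 s.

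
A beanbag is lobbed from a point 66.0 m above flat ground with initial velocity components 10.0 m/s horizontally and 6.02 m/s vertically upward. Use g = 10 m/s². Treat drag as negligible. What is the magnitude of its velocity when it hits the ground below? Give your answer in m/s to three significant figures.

The projectile lands when y = 66.0 + (6.020) t − ½·10.0·t² = 0. Positive root: t = (6.020 + √(6.020² + 2·10.0·66.0)) / 10.0 = (6.020 + 36.83) / 10.0 = 4.285 s.
Vertical velocity at impact: v_y = v_y0 − g t = 6.020 − 10.0 × 4.285 = −36.83 m/s.
Speed: |v| = √(vₓ² + v_y²) = √(10.00² + 36.83²) = 38.16 m/s.

38.2 m/s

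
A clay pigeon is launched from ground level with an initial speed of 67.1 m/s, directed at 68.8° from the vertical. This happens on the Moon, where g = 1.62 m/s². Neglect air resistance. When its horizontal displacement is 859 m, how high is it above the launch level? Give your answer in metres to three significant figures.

Components: vₓ = 67.10 sin 68.8° = 62.56 m/s, v_y0 = 67.10 cos 68.8° = 24.27 m/s.
x = vₓ t ⇒ t = 859/62.56 = 13.73 s.
Height: y = v_y0 t − ½ g t² = 24.27 × 13.73 − 0.8100 × 13.73² = 333.2 − 152.7 = 180.5 m.

180 m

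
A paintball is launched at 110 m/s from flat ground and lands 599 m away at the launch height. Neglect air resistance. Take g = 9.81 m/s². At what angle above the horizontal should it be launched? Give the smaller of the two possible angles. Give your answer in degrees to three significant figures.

R = v₀² sin 2θ / g gives sin 2θ = gR/v₀² = 9.81·599/110² = 0.4856.
2θ = 29.05° or 180° − 29.05° = 150.9°, so θ = 14.53° or 75.47°.
The smaller angle is 14.53°.

14.5°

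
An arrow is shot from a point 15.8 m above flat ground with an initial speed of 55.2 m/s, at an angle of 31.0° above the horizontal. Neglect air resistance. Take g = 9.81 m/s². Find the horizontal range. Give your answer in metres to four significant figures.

298.4 m

Horizontal component vₓ = 55.20 cos 31.0° = 47.32 m/s; vertical v_y0 = 55.20 sin 31.0° = 28.43 m/s.
The projectile lands when y = 15.8 + (28.43) t − ½·9.81·t² = 0. Positive root: t = (28.43 + √(28.43² + 2·9.81·15.8)) / 9.81 = (28.43 + 33.44) / 9.81 = 6.307 s.
Horizontal distance: R = vₓ t = 47.32 × 6.307 = 298.4 m.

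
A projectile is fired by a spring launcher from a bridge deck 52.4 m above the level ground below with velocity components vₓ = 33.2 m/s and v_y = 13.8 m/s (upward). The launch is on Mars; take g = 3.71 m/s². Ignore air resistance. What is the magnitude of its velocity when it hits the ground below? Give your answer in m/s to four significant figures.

41.01 m/s

The projectile lands when y = 52.4 + (13.80) t − ½·3.71·t² = 0. Positive root: t = (13.80 + √(13.80² + 2·3.71·52.4)) / 3.71 = (13.80 + 24.07) / 3.71 = 10.21 s.
Vertical velocity at impact: v_y = v_y0 − g t = 13.80 − 3.71 × 10.21 = −24.07 m/s.
Speed: |v| = √(vₓ² + v_y²) = √(33.20² + 24.07²) = 41.01 m/s.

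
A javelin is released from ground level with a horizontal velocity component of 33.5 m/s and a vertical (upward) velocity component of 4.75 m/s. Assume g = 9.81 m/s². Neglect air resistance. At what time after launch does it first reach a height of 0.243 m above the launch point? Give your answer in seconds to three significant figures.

Set y = v_y0 t − ½ g t² = 0.243: 4.905 t² − 4.750 t + 0.243 = 0.
t = [4.750 ± √(4.750² − 2·9.81·0.243)] / 9.81 = (4.750 ± 4.218) / 9.81, so t = 0.05419 s or t = 0.9142 s.
The first (ascending) time is 0.05419 s.

0.0542 s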